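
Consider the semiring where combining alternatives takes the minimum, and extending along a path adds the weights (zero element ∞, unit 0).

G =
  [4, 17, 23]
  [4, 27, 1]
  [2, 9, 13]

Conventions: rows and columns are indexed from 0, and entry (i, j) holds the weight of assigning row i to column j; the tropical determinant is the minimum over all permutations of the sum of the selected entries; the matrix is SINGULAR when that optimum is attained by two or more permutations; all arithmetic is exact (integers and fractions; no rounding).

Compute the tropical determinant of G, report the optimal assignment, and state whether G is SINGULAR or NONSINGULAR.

σ = (0, 1, 2): 4 + 27 + 13 = 44
σ = (0, 2, 1): 4 + 1 + 9 = 14
σ = (1, 0, 2): 17 + 4 + 13 = 34
σ = (1, 2, 0): 17 + 1 + 2 = 20
σ = (2, 0, 1): 23 + 4 + 9 = 36
σ = (2, 1, 0): 23 + 27 + 2 = 52
Optimal value attained by: σ = (0, 2, 1).
Answer: det⊕(G) = 14; verdict: NONSINGULAR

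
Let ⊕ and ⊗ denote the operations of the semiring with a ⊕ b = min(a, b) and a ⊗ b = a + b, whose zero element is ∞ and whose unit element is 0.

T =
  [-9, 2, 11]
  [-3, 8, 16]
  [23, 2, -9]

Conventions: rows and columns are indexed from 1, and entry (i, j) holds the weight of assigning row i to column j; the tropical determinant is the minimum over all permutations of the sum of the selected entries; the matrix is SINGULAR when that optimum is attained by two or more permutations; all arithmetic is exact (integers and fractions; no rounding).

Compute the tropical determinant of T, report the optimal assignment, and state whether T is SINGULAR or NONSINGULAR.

σ = (1, 2, 3): (-9) + 8 + (-9) = -10
σ = (1, 3, 2): (-9) + 16 + 2 = 9
σ = (2, 1, 3): 2 + (-3) + (-9) = -10
σ = (2, 3, 1): 2 + 16 + 23 = 41
σ = (3, 1, 2): 11 + (-3) + 2 = 10
σ = (3, 2, 1): 11 + 8 + 23 = 42
Optimal value attained by: σ = (1, 2, 3).
Answer: det⊕(T) = -10; verdict: SINGULAR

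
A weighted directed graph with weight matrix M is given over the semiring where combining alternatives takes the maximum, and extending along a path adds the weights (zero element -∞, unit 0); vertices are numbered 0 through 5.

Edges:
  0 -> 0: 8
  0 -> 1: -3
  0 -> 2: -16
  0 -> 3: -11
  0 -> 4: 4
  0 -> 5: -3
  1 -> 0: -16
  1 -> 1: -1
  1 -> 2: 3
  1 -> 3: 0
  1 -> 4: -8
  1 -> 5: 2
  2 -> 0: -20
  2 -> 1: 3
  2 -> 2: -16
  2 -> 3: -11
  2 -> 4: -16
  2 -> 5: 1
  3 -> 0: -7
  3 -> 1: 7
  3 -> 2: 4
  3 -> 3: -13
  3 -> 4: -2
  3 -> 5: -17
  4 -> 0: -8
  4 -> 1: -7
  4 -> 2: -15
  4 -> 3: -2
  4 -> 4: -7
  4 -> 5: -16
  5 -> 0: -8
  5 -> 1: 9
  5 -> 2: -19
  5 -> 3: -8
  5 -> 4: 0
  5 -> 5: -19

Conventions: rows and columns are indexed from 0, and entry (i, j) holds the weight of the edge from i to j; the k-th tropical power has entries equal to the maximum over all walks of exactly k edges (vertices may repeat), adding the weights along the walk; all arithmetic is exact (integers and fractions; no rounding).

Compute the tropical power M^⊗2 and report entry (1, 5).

M^⊗2:
  [16, 6, 0, 2, 12, 5]
  [-6, 11, 4, -1, 2, 4]
  [-7, 10, 6, 3, 1, 5]
  [1, 7, 10, 7, -1, 9]
  [0, 5, 2, -7, -4, -5]
  [0, 8, 12, 9, 1, 11]
Key observation: the optimum is the walk 1->2->5, with weight 3 + 1 = 4.
Optimal value attained by: walk 1->2->5.
Answer: (M^⊗2)[1][5] = 4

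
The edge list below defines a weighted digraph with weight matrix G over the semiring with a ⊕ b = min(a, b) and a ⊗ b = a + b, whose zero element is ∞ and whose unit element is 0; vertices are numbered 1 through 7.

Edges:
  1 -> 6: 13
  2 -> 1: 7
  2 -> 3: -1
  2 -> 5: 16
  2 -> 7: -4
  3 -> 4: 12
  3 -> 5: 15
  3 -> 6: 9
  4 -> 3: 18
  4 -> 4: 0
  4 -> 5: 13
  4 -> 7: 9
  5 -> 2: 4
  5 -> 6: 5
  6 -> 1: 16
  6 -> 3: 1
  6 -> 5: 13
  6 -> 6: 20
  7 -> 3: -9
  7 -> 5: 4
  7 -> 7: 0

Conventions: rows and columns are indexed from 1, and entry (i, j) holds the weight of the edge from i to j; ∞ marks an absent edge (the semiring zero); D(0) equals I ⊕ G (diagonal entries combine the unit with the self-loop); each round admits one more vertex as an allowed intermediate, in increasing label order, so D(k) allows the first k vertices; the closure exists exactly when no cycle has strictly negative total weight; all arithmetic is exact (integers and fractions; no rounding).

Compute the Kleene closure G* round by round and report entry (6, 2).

D(0):
  [0, ∞, ∞, ∞, ∞, 13, ∞]
  [7, 0, -1, ∞, 16, ∞, -4]
  [∞, ∞, 0, 12, 15, 9, ∞]
  [∞, ∞, 18, 0, 13, ∞, 9]
  [∞, 4, ∞, ∞, 0, 5, ∞]
  [16, ∞, 1, ∞, 13, 0, ∞]
  [∞, ∞, -9, ∞, 4, ∞, 0]
D(1):
  [0, ∞, ∞, ∞, ∞, 13, ∞]
  [7, 0, -1, ∞, 16, 20, -4]
  [∞, ∞, 0, 12, 15, 9, ∞]
  [∞, ∞, 18, 0, 13, ∞, 9]
  [∞, 4, ∞, ∞, 0, 5, ∞]
  [16, ∞, 1, ∞, 13, 0, ∞]
  [∞, ∞, -9, ∞, 4, ∞, 0]
D(2):
  [0, ∞, ∞, ∞, ∞, 13, ∞]
  [7, 0, -1, ∞, 16, 20, -4]
  [∞, ∞, 0, 12, 15, 9, ∞]
  [∞, ∞, 18, 0, 13, ∞, 9]
  [11, 4, 3, ∞, 0, 5, 0]
  [16, ∞, 1, ∞, 13, 0, ∞]
  [∞, ∞, -9, ∞, 4, ∞, 0]
D(3):
  [0, ∞, ∞, ∞, ∞, 13, ∞]
  [7, 0, -1, 11, 14, 8, -4]
  [∞, ∞, 0, 12, 15, 9, ∞]
  [∞, ∞, 18, 0, 13, 27, 9]
  [11, 4, 3, 15, 0, 5, 0]
  [16, ∞, 1, 13, 13, 0, ∞]
  [∞, ∞, -9, 3, 4, 0, 0]
D(4):
  [0, ∞, ∞, ∞, ∞, 13, ∞]
  [7, 0, -1, 11, 14, 8, -4]
  [∞, ∞, 0, 12, 15, 9, 21]
  [∞, ∞, 18, 0, 13, 27, 9]
  [11, 4, 3, 15, 0, 5, 0]
  [16, ∞, 1, 13, 13, 0, 22]
  [∞, ∞, -9, 3, 4, 0, 0]
D(5):
  [0, ∞, ∞, ∞, ∞, 13, ∞]
  [7, 0, -1, 11, 14, 8, -4]
  [26, 19, 0, 12, 15, 9, 15]
  [24, 17, 16, 0, 13, 18, 9]
  [11, 4, 3, 15, 0, 5, 0]
  [16, 17, 1, 13, 13, 0, 13]
  [15, 8, -9, 3, 4, 0, 0]
D(6):
  [0, 30, 14, 26, 26, 13, 26]
  [7, 0, -1, 11, 14, 8, -4]
  [25, 19, 0, 12, 15, 9, 15]
  [24, 17, 16, 0, 13, 18, 9]
  [11, 4, 3, 15, 0, 5, 0]
  [16, 17, 1, 13, 13, 0, 13]
  [15, 8, -9, 3, 4, 0, 0]
D(7):
  [0, 30, 14, 26, 26, 13, 26]
  [7, 0, -13, -1, 0, -4, -4]
  [25, 19, 0, 12, 15, 9, 15]
  [24, 17, 0, 0, 13, 9, 9]
  [11, 4, -9, 3, 0, 0, 0]
  [16, 17, 1, 13, 13, 0, 13]
  [15, 8, -9, 3, 4, 0, 0]
Answer: G*[6][2] = 17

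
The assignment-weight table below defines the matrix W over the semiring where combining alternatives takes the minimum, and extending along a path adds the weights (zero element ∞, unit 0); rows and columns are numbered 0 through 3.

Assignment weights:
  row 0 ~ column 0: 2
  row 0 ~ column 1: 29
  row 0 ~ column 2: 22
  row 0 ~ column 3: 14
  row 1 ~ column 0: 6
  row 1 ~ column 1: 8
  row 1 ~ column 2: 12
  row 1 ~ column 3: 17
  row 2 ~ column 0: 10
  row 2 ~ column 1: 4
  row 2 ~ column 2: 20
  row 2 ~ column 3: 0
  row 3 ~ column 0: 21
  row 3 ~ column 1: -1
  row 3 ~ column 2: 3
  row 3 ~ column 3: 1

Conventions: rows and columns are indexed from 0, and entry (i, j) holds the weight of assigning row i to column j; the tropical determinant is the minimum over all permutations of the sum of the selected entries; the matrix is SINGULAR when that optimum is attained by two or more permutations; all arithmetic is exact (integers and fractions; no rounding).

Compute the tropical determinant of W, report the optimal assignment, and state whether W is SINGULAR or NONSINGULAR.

σ = (0, 1, 2, 3): 2 + 8 + 20 + 1 = 31
σ = (0, 1, 3, 2): 2 + 8 + 0 + 3 = 13
σ = (0, 2, 1, 3): 2 + 12 + 4 + 1 = 19
σ = (0, 2, 3, 1): 2 + 12 + 0 + (-1) = 13
σ = (0, 3, 1, 2): 2 + 17 + 4 + 3 = 26
σ = (0, 3, 2, 1): 2 + 17 + 20 + (-1) = 38
σ = (1, 0, 2, 3): 29 + 6 + 20 + 1 = 56
σ = (1, 0, 3, 2): 29 + 6 + 0 + 3 = 38
σ = (1, 2, 0, 3): 29 + 12 + 10 + 1 = 52
σ = (1, 2, 3, 0): 29 + 12 + 0 + 21 = 62
σ = (1, 3, 0, 2): 29 + 17 + 10 + 3 = 59
σ = (1, 3, 2, 0): 29 + 17 + 20 + 21 = 87
σ = (2, 0, 1, 3): 22 + 6 + 4 + 1 = 33
σ = (2, 0, 3, 1): 22 + 6 + 0 + (-1) = 27
σ = (2, 1, 0, 3): 22 + 8 + 10 + 1 = 41
σ = (2, 1, 3, 0): 22 + 8 + 0 + 21 = 51
σ = (2, 3, 0, 1): 22 + 17 + 10 + (-1) = 48
σ = (2, 3, 1, 0): 22 + 17 + 4 + 21 = 64
σ = (3, 0, 1, 2): 14 + 6 + 4 + 3 = 27
σ = (3, 0, 2, 1): 14 + 6 + 20 + (-1) = 39
σ = (3, 1, 0, 2): 14 + 8 + 10 + 3 = 35
σ = (3, 1, 2, 0): 14 + 8 + 20 + 21 = 63
σ = (3, 2, 0, 1): 14 + 12 + 10 + (-1) = 35
σ = (3, 2, 1, 0): 14 + 12 + 4 + 21 = 51
Optimal value attained by: σ = (0, 1, 3, 2).
Answer: det⊕(W) = 13; verdict: SINGULAR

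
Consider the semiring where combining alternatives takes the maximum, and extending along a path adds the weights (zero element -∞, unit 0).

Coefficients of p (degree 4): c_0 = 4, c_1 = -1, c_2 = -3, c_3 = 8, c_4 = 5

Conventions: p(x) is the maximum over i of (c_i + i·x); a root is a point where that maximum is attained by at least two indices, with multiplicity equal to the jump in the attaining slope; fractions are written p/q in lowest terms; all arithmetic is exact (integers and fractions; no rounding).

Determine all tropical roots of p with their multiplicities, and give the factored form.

hull edge (i=0, c=4) to (i=3, c=8): slope 4/3, span 3
hull edge (i=3, c=8) to (i=4, c=5): slope -3, span 1
Factored form: p(x) = 5 ⊗ (x ⊕ (-4/3)) ⊗ (x ⊕ (-4/3)) ⊗ (x ⊕ (-4/3)) ⊗ (x ⊕ 3)
Answer: roots = -4/3 (mult 3), 3 (mult 1)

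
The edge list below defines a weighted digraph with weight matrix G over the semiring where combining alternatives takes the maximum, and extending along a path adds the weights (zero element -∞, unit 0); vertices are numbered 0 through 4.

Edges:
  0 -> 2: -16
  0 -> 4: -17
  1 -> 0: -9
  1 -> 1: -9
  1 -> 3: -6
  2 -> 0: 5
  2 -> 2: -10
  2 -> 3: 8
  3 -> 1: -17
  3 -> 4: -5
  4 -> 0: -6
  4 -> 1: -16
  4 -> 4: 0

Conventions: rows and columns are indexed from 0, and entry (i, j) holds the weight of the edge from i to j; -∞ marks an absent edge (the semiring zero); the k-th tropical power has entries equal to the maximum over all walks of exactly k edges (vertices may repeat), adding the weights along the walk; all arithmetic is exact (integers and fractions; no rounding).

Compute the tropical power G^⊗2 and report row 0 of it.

G^⊗2:
  [-11, -33, -26, -8, -17]
  [-18, -18, -25, -15, -11]
  [-5, -9, -11, -2, 3]
  [-11, -21, -∞, -23, -5]
  [-6, -16, -22, -22, 0]
Answer: row 0 of G^⊗2 = [-11, -33, -26, -8, -17]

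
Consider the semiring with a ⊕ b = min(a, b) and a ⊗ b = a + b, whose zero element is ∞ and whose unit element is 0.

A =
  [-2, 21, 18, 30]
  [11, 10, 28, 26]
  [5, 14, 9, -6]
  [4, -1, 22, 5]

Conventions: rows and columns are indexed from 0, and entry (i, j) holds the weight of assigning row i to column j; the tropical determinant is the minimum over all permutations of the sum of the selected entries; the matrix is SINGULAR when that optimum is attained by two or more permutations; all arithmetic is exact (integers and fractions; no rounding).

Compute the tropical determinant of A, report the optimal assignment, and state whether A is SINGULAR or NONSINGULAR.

σ = (0, 1, 2, 3): (-2) + 10 + 9 + 5 = 22
σ = (0, 1, 3, 2): (-2) + 10 + (-6) + 22 = 24
σ = (0, 2, 1, 3): (-2) + 28 + 14 + 5 = 45
σ = (0, 2, 3, 1): (-2) + 28 + (-6) + (-1) = 19
σ = (0, 3, 1, 2): (-2) + 26 + 14 + 22 = 60
σ = (0, 3, 2, 1): (-2) + 26 + 9 + (-1) = 32
σ = (1, 0, 2, 3): 21 + 11 + 9 + 5 = 46
σ = (1, 0, 3, 2): 21 + 11 + (-6) + 22 = 48
σ = (1, 2, 0, 3): 21 + 28 + 5 + 5 = 59
σ = (1, 2, 3, 0): 21 + 28 + (-6) + 4 = 47
σ = (1, 3, 0, 2): 21 + 26 + 5 + 22 = 74
σ = (1, 3, 2, 0): 21 + 26 + 9 + 4 = 60
σ = (2, 0, 1, 3): 18 + 11 + 14 + 5 = 48
σ = (2, 0, 3, 1): 18 + 11 + (-6) + (-1) = 22
σ = (2, 1, 0, 3): 18 + 10 + 5 + 5 = 38
σ = (2, 1, 3, 0): 18 + 10 + (-6) + 4 = 26
σ = (2, 3, 0, 1): 18 + 26 + 5 + (-1) = 48
σ = (2, 3, 1, 0): 18 + 26 + 14 + 4 = 62
σ = (3, 0, 1, 2): 30 + 11 + 14 + 22 = 77
σ = (3, 0, 2, 1): 30 + 11 + 9 + (-1) = 49
σ = (3, 1, 0, 2): 30 + 10 + 5 + 22 = 67
σ = (3, 1, 2, 0): 30 + 10 + 9 + 4 = 53
σ = (3, 2, 0, 1): 30 + 28 + 5 + (-1) = 62
σ = (3, 2, 1, 0): 30 + 28 + 14 + 4 = 76
Optimal value attained by: σ = (0, 2, 3, 1).
Answer: det⊕(A) = 19; verdict: NONSINGULAR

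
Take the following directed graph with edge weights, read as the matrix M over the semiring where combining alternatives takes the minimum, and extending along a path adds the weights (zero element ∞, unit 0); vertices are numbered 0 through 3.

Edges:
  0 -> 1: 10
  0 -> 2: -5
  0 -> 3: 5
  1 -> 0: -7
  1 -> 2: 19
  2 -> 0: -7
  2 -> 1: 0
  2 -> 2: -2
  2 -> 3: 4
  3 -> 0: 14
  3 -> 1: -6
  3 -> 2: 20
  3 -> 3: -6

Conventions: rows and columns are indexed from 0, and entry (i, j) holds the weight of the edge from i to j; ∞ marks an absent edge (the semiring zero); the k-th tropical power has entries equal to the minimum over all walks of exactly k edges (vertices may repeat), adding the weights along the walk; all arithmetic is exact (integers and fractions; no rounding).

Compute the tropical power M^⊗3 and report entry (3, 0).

M^⊗2:
  [-12, -5, -7, -1]
  [12, 3, -12, -2]
  [-9, -2, -12, -2]
  [-13, -12, 9, -12]
M^⊗3:
  [-14, -7, -17, -7]
  [-19, -12, -14, -8]
  [-19, -12, -14, -8]
  [-19, -18, -18, -18]
Key observation: the optimum is the walk 3->3->1->0, with weight (-6) + (-6) + (-7) = -19.
Optimal value attained by: walk 3->3->1->0.
Answer: (M^⊗3)[3][0] = -19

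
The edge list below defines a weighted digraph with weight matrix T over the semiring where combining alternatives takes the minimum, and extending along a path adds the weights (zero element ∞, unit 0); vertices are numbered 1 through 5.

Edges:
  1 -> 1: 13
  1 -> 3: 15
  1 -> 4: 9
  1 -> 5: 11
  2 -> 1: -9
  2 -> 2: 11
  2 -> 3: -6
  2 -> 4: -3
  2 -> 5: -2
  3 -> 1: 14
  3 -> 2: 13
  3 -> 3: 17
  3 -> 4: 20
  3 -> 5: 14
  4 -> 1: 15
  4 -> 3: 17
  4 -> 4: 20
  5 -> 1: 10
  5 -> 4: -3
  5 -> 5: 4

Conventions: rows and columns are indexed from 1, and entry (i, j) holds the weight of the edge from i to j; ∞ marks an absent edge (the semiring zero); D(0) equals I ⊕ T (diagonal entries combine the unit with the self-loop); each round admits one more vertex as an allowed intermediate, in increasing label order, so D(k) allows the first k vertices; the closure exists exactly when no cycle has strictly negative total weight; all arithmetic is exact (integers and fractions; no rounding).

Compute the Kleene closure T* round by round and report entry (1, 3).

D(0):
  [0, ∞, 15, 9, 11]
  [-9, 0, -6, -3, -2]
  [14, 13, 0, 20, 14]
  [15, ∞, 17, 0, ∞]
  [10, ∞, ∞, -3, 0]
D(1):
  [0, ∞, 15, 9, 11]
  [-9, 0, -6, -3, -2]
  [14, 13, 0, 20, 14]
  [15, ∞, 17, 0, 26]
  [10, ∞, 25, -3, 0]
D(2):
  [0, ∞, 15, 9, 11]
  [-9, 0, -6, -3, -2]
  [4, 13, 0, 10, 11]
  [15, ∞, 17, 0, 26]
  [10, ∞, 25, -3, 0]
D(3):
  [0, 28, 15, 9, 11]
  [-9, 0, -6, -3, -2]
  [4, 13, 0, 10, 11]
  [15, 30, 17, 0, 26]
  [10, 38, 25, -3, 0]
D(4):
  [0, 28, 15, 9, 11]
  [-9, 0, -6, -3, -2]
  [4, 13, 0, 10, 11]
  [15, 30, 17, 0, 26]
  [10, 27, 14, -3, 0]
D(5):
  [0, 28, 15, 8, 11]
  [-9, 0, -6, -5, -2]
  [4, 13, 0, 8, 11]
  [15, 30, 17, 0, 26]
  [10, 27, 14, -3, 0]
Answer: T*[1][3] = 15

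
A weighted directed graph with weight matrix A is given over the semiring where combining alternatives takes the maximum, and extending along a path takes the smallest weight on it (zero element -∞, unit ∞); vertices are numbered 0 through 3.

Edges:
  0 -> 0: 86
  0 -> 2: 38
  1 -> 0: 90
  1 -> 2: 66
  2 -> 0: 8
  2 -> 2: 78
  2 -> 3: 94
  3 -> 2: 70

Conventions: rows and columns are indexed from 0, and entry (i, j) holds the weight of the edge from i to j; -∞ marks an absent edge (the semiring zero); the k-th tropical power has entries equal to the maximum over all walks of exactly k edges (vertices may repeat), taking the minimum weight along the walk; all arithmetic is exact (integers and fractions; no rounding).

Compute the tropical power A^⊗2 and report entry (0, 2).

A^⊗2:
  [86, -∞, 38, 38]
  [86, -∞, 66, 66]
  [8, -∞, 78, 78]
  [8, -∞, 70, 70]
Key observation: the optimum is the walk 0->0->2, with weight 86 min 38 = 38.
Optimal value attained by: walk 0->0->2.
Answer: (A^⊗2)[0][2] = 38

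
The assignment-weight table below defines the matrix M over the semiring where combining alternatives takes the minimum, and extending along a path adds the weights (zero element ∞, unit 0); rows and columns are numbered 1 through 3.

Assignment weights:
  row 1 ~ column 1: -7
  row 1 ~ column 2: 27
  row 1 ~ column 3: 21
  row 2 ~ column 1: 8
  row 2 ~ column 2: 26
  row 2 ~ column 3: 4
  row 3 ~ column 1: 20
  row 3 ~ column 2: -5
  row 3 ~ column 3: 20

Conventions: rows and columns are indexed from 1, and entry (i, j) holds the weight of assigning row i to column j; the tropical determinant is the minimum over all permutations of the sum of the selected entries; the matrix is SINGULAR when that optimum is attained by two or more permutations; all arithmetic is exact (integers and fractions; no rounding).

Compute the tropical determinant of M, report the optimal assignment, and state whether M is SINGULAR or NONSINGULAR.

σ = (1, 2, 3): (-7) + 26 + 20 = 39
σ = (1, 3, 2): (-7) + 4 + (-5) = -8
σ = (2, 1, 3): 27 + 8 + 20 = 55
σ = (2, 3, 1): 27 + 4 + 20 = 51
σ = (3, 1, 2): 21 + 8 + (-5) = 24
σ = (3, 2, 1): 21 + 26 + 20 = 67
Optimal value attained by: σ = (1, 3, 2).
Answer: det⊕(M) = -8; verdict: NONSINGULAR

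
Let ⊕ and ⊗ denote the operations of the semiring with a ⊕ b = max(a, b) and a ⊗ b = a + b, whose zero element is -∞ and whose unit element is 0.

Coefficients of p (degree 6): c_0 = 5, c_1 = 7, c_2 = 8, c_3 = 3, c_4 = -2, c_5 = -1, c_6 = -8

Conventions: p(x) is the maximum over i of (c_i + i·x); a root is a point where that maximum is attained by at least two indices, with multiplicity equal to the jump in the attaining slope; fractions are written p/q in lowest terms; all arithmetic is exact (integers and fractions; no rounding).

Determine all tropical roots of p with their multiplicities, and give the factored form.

hull edge (i=0, c=5) to (i=1, c=7): slope 2, span 1
hull edge (i=1, c=7) to (i=2, c=8): slope 1, span 1
hull edge (i=2, c=8) to (i=5, c=-1): slope -3, span 3
hull edge (i=5, c=-1) to (i=6, c=-8): slope -7, span 1
Factored form: p(x) = -8 ⊗ (x ⊕ (-2)) ⊗ (x ⊕ (-1)) ⊗ (x ⊕ 3) ⊗ (x ⊕ 3) ⊗ (x ⊕ 3) ⊗ (x ⊕ 7)
Answer: roots = -2 (mult 1), -1 (mult 1), 3 (mult 3), 7 (mult 1)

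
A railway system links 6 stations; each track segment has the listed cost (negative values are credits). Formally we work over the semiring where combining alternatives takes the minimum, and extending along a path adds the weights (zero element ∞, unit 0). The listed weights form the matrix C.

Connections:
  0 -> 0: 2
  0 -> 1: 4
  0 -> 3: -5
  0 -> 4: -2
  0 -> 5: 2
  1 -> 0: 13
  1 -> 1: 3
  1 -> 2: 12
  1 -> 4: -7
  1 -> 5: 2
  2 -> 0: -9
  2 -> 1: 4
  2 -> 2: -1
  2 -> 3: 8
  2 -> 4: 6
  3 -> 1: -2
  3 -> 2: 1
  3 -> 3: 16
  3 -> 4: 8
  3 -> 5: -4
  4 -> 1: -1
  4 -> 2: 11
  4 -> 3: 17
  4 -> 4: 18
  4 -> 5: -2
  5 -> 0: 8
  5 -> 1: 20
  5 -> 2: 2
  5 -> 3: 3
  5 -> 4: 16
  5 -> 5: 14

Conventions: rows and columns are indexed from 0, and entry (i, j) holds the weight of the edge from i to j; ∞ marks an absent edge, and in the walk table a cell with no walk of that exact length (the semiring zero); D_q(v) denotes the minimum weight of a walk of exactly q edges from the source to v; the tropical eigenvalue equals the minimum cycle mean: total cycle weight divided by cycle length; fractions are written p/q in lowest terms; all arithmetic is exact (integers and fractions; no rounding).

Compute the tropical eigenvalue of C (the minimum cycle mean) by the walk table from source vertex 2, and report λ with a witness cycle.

q=0: [∞, ∞, 0, ∞, ∞, ∞]
q=1: [-9, 4, -1, 8, 6, ∞]
q=2: [-10, -5, -2, -14, -11, -7]
q=3: [-11, -16, -13, -15, -12, -18]
q=4: [-22, -17, -16, -16, -23, -19]
q=5: [-25, -24, -17, -27, -24, -25]
q=6: [-26, -29, -26, -30, -31, -31]
Optimal cycle mean attained by: cycle 0->3->2->0, total (-5) + 1 + (-9), length 3.
Answer: λ = -13/3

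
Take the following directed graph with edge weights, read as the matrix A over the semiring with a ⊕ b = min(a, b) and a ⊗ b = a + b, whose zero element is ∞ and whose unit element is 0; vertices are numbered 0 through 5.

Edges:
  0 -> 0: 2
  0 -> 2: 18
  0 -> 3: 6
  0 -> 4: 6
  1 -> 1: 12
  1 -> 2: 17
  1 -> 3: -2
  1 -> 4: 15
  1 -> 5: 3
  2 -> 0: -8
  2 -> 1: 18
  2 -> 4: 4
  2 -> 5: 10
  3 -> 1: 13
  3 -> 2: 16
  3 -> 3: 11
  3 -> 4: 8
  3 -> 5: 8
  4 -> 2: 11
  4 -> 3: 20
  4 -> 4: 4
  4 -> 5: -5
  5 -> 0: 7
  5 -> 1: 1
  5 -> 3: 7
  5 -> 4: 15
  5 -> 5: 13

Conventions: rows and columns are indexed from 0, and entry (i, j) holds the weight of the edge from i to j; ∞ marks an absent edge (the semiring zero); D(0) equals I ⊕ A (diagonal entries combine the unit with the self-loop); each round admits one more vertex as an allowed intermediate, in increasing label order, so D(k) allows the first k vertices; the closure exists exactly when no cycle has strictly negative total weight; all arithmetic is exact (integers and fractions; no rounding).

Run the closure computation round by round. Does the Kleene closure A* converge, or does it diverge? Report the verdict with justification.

D(0):
  [0, ∞, 18, 6, 6, ∞]
  [∞, 0, 17, -2, 15, 3]
  [-8, 18, 0, ∞, 4, 10]
  [∞, 13, 16, 0, 8, 8]
  [∞, ∞, 11, 20, 0, -5]
  [7, 1, ∞, 7, 15, 0]
D(1):
  [0, ∞, 18, 6, 6, ∞]
  [∞, 0, 17, -2, 15, 3]
  [-8, 18, 0, -2, -2, 10]
  [∞, 13, 16, 0, 8, 8]
  [∞, ∞, 11, 20, 0, -5]
  [7, 1, 25, 7, 13, 0]
D(2):
  [0, ∞, 18, 6, 6, ∞]
  [∞, 0, 17, -2, 15, 3]
  [-8, 18, 0, -2, -2, 10]
  [∞, 13, 16, 0, 8, 8]
  [∞, ∞, 11, 20, 0, -5]
  [7, 1, 18, -1, 13, 0]
D(3):
  [0, 36, 18, 6, 6, 28]
  [9, 0, 17, -2, 15, 3]
  [-8, 18, 0, -2, -2, 10]
  [8, 13, 16, 0, 8, 8]
  [3, 29, 11, 9, 0, -5]
  [7, 1, 18, -1, 13, 0]
D(4):
  [0, 19, 18, 6, 6, 14]
  [6, 0, 14, -2, 6, 3]
  [-8, 11, 0, -2, -2, 6]
  [8, 13, 16, 0, 8, 8]
  [3, 22, 11, 9, 0, -5]
  [7, 1, 15, -1, 7, 0]
D(5):
  [0, 19, 17, 6, 6, 1]
  [6, 0, 14, -2, 6, 1]
  [-8, 11, 0, -2, -2, -7]
  [8, 13, 16, 0, 8, 3]
  [3, 22, 11, 9, 0, -5]
  [7, 1, 15, -1, 7, 0]
D(6):
  [0, 2, 16, 0, 6, 1]
  [6, 0, 14, -2, 6, 1]
  [-8, -6, 0, -8, -2, -7]
  [8, 4, 16, 0, 8, 3]
  [2, -4, 10, -6, 0, -5]
  [7, 1, 15, -1, 7, 0]
Key observation: every diagonal entry stays at the unit through all rounds, so no improving cycle exists.
Answer: CONVERGES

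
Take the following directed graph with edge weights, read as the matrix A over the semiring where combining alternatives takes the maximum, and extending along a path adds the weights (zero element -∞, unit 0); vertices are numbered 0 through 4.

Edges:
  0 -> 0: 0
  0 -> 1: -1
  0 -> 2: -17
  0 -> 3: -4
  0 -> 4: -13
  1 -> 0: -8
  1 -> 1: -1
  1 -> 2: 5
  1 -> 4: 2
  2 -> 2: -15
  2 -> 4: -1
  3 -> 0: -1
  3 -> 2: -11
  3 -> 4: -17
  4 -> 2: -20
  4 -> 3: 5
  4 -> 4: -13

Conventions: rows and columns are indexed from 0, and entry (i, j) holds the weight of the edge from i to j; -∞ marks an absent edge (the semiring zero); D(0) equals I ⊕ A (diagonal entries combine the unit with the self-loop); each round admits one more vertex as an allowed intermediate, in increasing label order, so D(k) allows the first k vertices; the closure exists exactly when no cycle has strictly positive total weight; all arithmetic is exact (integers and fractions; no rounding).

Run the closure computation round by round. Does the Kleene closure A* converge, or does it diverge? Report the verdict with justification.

D(0):
  [0, -1, -17, -4, -13]
  [-8, 0, 5, -∞, 2]
  [-∞, -∞, 0, -∞, -1]
  [-1, -∞, -11, 0, -17]
  [-∞, -∞, -20, 5, 0]
D(1):
  [0, -1, -17, -4, -13]
  [-8, 0, 5, -12, 2]
  [-∞, -∞, 0, -∞, -1]
  [-1, -2, -11, 0, -14]
  [-∞, -∞, -20, 5, 0]
D(2):
  [0, -1, 4, -4, 1]
  [-8, 0, 5, -12, 2]
  [-∞, -∞, 0, -∞, -1]
  [-1, -2, 3, 0, 0]
  [-∞, -∞, -20, 5, 0]
D(3):
  [0, -1, 4, -4, 3]
  [-8, 0, 5, -12, 4]
  [-∞, -∞, 0, -∞, -1]
  [-1, -2, 3, 0, 2]
  [-∞, -∞, -20, 5, 0]
Detection: at round 4, diagonal entry (4, 4) turns strictly positive.
Key observation: the cycle 4->3->0->1->2->4 has total weight 5 + (-1) + (-1) + 5 + (-1), which is strictly positive.
Answer: DIVERGES — positive cycle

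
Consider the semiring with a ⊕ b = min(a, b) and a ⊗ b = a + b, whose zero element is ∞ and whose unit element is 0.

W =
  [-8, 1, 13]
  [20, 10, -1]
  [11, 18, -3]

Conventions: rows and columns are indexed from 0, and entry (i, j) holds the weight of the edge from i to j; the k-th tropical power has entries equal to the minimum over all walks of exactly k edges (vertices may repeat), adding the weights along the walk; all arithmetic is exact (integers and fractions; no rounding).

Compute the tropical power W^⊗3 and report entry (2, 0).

W^⊗2:
  [-16, -7, 0]
  [10, 17, -4]
  [3, 12, -6]
W^⊗3:
  [-24, -15, -8]
  [2, 11, -7]
  [-5, 4, -9]
Key observation: the optimum is the walk 2->0->0->0, with weight 11 + (-8) + (-8) = -5.
Optimal value attained by: walk 2->0->0->0.
Answer: (W^⊗3)[2][0] = -5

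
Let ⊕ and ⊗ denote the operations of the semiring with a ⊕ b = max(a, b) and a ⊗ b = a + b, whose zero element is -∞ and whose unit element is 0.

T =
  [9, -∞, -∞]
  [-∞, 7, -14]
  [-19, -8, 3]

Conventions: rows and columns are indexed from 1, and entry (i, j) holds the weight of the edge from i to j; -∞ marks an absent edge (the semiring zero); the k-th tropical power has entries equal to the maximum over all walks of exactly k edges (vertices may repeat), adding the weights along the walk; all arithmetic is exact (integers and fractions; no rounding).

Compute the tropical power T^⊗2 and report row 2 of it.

T^⊗2:
  [18, -∞, -∞]
  [-33, 14, -7]
  [-10, -1, 6]
Answer: row 2 of T^⊗2 = [-33, 14, -7]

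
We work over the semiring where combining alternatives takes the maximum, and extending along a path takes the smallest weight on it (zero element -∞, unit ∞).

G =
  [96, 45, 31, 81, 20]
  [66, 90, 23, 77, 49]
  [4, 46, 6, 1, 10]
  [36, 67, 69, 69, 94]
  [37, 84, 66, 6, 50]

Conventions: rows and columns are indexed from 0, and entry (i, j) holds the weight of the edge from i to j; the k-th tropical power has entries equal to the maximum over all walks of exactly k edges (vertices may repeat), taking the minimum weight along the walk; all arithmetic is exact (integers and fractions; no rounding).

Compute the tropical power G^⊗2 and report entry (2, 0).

G^⊗2:
  [96, 67, 69, 81, 81]
  [66, 90, 69, 77, 77]
  [46, 46, 23, 46, 46]
  [66, 84, 69, 69, 69]
  [66, 84, 50, 77, 50]
Key observation: the optimum is the walk 2->1->0, with weight 46 min 66 = 46.
Optimal value attained by: walk 2->1->0.
Answer: (G^⊗2)[2][0] = 46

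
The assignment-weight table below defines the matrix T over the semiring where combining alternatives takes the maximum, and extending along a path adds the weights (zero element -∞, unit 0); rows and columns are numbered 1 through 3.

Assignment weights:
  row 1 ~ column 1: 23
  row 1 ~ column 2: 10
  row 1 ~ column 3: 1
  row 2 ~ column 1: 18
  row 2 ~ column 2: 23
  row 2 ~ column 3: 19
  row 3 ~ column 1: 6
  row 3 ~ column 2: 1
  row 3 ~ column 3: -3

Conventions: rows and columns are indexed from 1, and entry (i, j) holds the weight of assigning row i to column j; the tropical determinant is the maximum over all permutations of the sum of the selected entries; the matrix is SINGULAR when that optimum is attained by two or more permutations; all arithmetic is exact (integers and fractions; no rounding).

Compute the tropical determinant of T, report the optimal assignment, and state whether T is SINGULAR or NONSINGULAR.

σ = (1, 2, 3): 23 + 23 + (-3) = 43
σ = (1, 3, 2): 23 + 19 + 1 = 43
σ = (2, 1, 3): 10 + 18 + (-3) = 25
σ = (2, 3, 1): 10 + 19 + 6 = 35
σ = (3, 1, 2): 1 + 18 + 1 = 20
σ = (3, 2, 1): 1 + 23 + 6 = 30
Optimal value attained by: σ = (1, 2, 3).
Answer: det⊕(T) = 43; verdict: SINGULAR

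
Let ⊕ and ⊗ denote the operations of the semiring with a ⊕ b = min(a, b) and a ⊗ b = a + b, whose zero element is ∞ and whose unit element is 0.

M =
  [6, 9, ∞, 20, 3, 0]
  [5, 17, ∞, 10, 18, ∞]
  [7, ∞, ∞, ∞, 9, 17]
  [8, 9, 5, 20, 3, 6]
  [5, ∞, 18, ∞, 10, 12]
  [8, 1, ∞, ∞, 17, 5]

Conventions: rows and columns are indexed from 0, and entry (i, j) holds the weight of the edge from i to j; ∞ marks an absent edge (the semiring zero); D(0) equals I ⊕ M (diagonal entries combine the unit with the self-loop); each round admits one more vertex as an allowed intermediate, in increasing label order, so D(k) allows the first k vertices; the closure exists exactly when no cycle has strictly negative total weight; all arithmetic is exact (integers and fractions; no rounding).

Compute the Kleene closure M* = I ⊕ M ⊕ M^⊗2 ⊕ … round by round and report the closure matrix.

D(0):
  [0, 9, ∞, 20, 3, 0]
  [5, 0, ∞, 10, 18, ∞]
  [7, ∞, 0, ∞, 9, 17]
  [8, 9, 5, 0, 3, 6]
  [5, ∞, 18, ∞, 0, 12]
  [8, 1, ∞, ∞, 17, 0]
D(1):
  [0, 9, ∞, 20, 3, 0]
  [5, 0, ∞, 10, 8, 5]
  [7, 16, 0, 27, 9, 7]
  [8, 9, 5, 0, 3, 6]
  [5, 14, 18, 25, 0, 5]
  [8, 1, ∞, 28, 11, 0]
D(2):
  [0, 9, ∞, 19, 3, 0]
  [5, 0, ∞, 10, 8, 5]
  [7, 16, 0, 26, 9, 7]
  [8, 9, 5, 0, 3, 6]
  [5, 14, 18, 24, 0, 5]
  [6, 1, ∞, 11, 9, 0]
D(3):
  [0, 9, ∞, 19, 3, 0]
  [5, 0, ∞, 10, 8, 5]
  [7, 16, 0, 26, 9, 7]
  [8, 9, 5, 0, 3, 6]
  [5, 14, 18, 24, 0, 5]
  [6, 1, ∞, 11, 9, 0]
D(4):
  [0, 9, 24, 19, 3, 0]
  [5, 0, 15, 10, 8, 5]
  [7, 16, 0, 26, 9, 7]
  [8, 9, 5, 0, 3, 6]
  [5, 14, 18, 24, 0, 5]
  [6, 1, 16, 11, 9, 0]
D(5):
  [0, 9, 21, 19, 3, 0]
  [5, 0, 15, 10, 8, 5]
  [7, 16, 0, 26, 9, 7]
  [8, 9, 5, 0, 3, 6]
  [5, 14, 18, 24, 0, 5]
  [6, 1, 16, 11, 9, 0]
D(6):
  [0, 1, 16, 11, 3, 0]
  [5, 0, 15, 10, 8, 5]
  [7, 8, 0, 18, 9, 7]
  [8, 7, 5, 0, 3, 6]
  [5, 6, 18, 16, 0, 5]
  [6, 1, 16, 11, 9, 0]
Answer: M* = [[0, 1, 16, 11, 3, 0], [5, 0, 15, 10, 8, 5], [7, 8, 0, 18, 9, 7], [8, 7, 5, 0, 3, 6], [5, 6, 18, 16, 0, 5], [6, 1, 16, 11, 9, 0]]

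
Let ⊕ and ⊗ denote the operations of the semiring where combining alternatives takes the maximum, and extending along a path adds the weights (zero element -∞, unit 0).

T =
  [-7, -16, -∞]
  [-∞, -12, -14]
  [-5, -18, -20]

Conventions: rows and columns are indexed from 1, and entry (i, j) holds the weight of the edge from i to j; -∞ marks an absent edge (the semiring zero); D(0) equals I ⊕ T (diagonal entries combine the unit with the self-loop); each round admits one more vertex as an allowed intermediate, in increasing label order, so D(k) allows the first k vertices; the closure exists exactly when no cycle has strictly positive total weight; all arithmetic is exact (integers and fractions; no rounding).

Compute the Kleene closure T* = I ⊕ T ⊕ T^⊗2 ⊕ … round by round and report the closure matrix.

D(0):
  [0, -16, -∞]
  [-∞, 0, -14]
  [-5, -18, 0]
D(1):
  [0, -16, -∞]
  [-∞, 0, -14]
  [-5, -18, 0]
D(2):
  [0, -16, -30]
  [-∞, 0, -14]
  [-5, -18, 0]
D(3):
  [0, -16, -30]
  [-19, 0, -14]
  [-5, -18, 0]
Answer: T* = [[0, -16, -30], [-19, 0, -14], [-5, -18, 0]]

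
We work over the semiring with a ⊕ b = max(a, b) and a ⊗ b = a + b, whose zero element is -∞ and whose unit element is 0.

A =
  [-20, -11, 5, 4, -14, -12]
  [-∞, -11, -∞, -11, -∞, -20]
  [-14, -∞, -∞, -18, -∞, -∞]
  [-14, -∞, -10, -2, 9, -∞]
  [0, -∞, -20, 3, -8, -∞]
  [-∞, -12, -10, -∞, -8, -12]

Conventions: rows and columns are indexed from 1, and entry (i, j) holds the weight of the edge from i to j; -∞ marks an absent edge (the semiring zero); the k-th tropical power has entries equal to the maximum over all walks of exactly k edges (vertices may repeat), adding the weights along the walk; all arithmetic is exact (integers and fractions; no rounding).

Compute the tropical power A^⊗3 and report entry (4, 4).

A^⊗2:
  [-9, -22, -6, 2, 13, -24]
  [-25, -22, -21, -13, -2, -31]
  [-32, -25, -9, -10, -9, -26]
  [9, -25, -9, 12, 7, -26]
  [-8, -11, 5, 4, 12, -12]
  [-8, -23, -22, -5, -16, -24]
A^⊗3:
  [13, -20, -4, 16, 11, -21]
  [-2, -33, -20, 1, -4, -37]
  [-9, -36, -20, -6, -1, -38]
  [7, -2, 14, 13, 21, -3]
  [12, -19, -3, 15, 13, -20]
  [-16, -19, -3, -4, 4, -20]
Key observation: the optimum is the walk 4->5->1->4, with weight 9 + 0 + 4 = 13.
Optimal value attained by: walk 4->5->1->4.
Answer: (A^⊗3)[4][4] = 13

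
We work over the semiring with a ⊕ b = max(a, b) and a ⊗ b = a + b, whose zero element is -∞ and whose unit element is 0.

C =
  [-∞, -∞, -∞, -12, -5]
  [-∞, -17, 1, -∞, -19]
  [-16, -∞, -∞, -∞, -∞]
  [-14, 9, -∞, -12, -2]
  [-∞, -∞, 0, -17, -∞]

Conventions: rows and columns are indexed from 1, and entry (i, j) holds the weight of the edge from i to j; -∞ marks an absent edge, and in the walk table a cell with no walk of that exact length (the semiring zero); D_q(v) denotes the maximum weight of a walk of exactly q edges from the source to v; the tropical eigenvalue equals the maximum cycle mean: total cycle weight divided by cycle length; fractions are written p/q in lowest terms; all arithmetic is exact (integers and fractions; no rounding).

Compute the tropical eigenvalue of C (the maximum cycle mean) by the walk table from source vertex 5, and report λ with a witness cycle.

q=0: [-∞, -∞, -∞, -∞, 0]
q=1: [-∞, -∞, 0, -17, -∞]
q=2: [-16, -8, -∞, -29, -19]
q=3: [-43, -20, -7, -28, -21]
q=4: [-23, -19, -19, -38, -30]
q=5: [-35, -29, -18, -35, -28]
Optimal cycle mean attained by: cycle 1->4->2->3->1, total (-12) + 9 + 1 + (-16), length 4.
Answer: λ = -9/2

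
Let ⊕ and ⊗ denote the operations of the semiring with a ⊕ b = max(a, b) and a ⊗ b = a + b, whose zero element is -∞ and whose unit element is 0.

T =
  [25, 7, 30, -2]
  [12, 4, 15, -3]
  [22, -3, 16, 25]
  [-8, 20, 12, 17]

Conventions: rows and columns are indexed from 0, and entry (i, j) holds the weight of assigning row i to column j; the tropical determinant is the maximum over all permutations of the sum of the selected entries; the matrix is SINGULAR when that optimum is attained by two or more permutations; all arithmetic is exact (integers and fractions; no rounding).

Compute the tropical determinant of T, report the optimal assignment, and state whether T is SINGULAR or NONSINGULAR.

σ = (0, 1, 2, 3): 25 + 4 + 16 + 17 = 62
σ = (0, 1, 3, 2): 25 + 4 + 25 + 12 = 66
σ = (0, 2, 1, 3): 25 + 15 + (-3) + 17 = 54
σ = (0, 2, 3, 1): 25 + 15 + 25 + 20 = 85
σ = (0, 3, 1, 2): 25 + (-3) + (-3) + 12 = 31
σ = (0, 3, 2, 1): 25 + (-3) + 16 + 20 = 58
σ = (1, 0, 2, 3): 7 + 12 + 16 + 17 = 52
σ = (1, 0, 3, 2): 7 + 12 + 25 + 12 = 56
σ = (1, 2, 0, 3): 7 + 15 + 22 + 17 = 61
σ = (1, 2, 3, 0): 7 + 15 + 25 + (-8) = 39
σ = (1, 3, 0, 2): 7 + (-3) + 22 + 12 = 38
σ = (1, 3, 2, 0): 7 + (-3) + 16 + (-8) = 12
σ = (2, 0, 1, 3): 30 + 12 + (-3) + 17 = 56
σ = (2, 0, 3, 1): 30 + 12 + 25 + 20 = 87
σ = (2, 1, 0, 3): 30 + 4 + 22 + 17 = 73
σ = (2, 1, 3, 0): 30 + 4 + 25 + (-8) = 51
σ = (2, 3, 0, 1): 30 + (-3) + 22 + 20 = 69
σ = (2, 3, 1, 0): 30 + (-3) + (-3) + (-8) = 16
σ = (3, 0, 1, 2): (-2) + 12 + (-3) + 12 = 19
σ = (3, 0, 2, 1): (-2) + 12 + 16 + 20 = 46
σ = (3, 1, 0, 2): (-2) + 4 + 22 + 12 = 36
σ = (3, 1, 2, 0): (-2) + 4 + 16 + (-8) = 10
σ = (3, 2, 0, 1): (-2) + 15 + 22 + 20 = 55
σ = (3, 2, 1, 0): (-2) + 15 + (-3) + (-8) = 2
Optimal value attained by: σ = (2, 0, 3, 1).
Answer: det⊕(T) = 87; verdict: NONSINGULAR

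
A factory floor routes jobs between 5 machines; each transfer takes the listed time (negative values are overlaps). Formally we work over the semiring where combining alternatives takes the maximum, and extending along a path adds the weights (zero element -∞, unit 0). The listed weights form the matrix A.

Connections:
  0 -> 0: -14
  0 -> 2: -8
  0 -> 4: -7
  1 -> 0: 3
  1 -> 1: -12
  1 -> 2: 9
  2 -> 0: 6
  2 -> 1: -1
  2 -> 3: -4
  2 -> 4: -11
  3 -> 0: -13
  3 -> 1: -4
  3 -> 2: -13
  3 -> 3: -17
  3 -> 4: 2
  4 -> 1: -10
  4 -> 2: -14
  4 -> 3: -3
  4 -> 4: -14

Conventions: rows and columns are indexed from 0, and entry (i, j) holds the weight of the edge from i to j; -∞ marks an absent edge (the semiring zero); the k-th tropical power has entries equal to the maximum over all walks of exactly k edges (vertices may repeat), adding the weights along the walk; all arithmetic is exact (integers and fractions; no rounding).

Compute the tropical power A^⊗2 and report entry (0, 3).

A^⊗2:
  [-2, -9, -21, -10, -19]
  [15, 8, -3, 5, -2]
  [2, -8, 8, -14, -1]
  [-1, -8, 5, -1, -12]
  [-7, -7, -1, -17, -1]
Key observation: the optimum is the walk 0->4->3, with weight (-7) + (-3) = -10.
Optimal value attained by: walk 0->4->3.
Answer: (A^⊗2)[0][3] = -10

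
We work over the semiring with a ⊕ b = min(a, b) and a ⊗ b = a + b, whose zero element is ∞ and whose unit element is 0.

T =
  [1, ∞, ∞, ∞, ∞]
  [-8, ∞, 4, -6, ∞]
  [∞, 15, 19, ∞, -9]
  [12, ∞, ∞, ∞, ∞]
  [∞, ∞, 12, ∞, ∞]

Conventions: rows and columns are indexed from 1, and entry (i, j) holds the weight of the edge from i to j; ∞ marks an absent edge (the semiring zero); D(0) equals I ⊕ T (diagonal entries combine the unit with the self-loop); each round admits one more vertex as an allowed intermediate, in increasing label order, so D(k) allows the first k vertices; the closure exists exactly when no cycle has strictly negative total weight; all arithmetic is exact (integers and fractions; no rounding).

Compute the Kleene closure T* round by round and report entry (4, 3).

D(0):
  [0, ∞, ∞, ∞, ∞]
  [-8, 0, 4, -6, ∞]
  [∞, 15, 0, ∞, -9]
  [12, ∞, ∞, 0, ∞]
  [∞, ∞, 12, ∞, 0]
D(1):
  [0, ∞, ∞, ∞, ∞]
  [-8, 0, 4, -6, ∞]
  [∞, 15, 0, ∞, -9]
  [12, ∞, ∞, 0, ∞]
  [∞, ∞, 12, ∞, 0]
D(2):
  [0, ∞, ∞, ∞, ∞]
  [-8, 0, 4, -6, ∞]
  [7, 15, 0, 9, -9]
  [12, ∞, ∞, 0, ∞]
  [∞, ∞, 12, ∞, 0]
D(3):
  [0, ∞, ∞, ∞, ∞]
  [-8, 0, 4, -6, -5]
  [7, 15, 0, 9, -9]
  [12, ∞, ∞, 0, ∞]
  [19, 27, 12, 21, 0]
D(4):
  [0, ∞, ∞, ∞, ∞]
  [-8, 0, 4, -6, -5]
  [7, 15, 0, 9, -9]
  [12, ∞, ∞, 0, ∞]
  [19, 27, 12, 21, 0]
D(5):
  [0, ∞, ∞, ∞, ∞]
  [-8, 0, 4, -6, -5]
  [7, 15, 0, 9, -9]
  [12, ∞, ∞, 0, ∞]
  [19, 27, 12, 21, 0]
Answer: T*[4][3] = ∞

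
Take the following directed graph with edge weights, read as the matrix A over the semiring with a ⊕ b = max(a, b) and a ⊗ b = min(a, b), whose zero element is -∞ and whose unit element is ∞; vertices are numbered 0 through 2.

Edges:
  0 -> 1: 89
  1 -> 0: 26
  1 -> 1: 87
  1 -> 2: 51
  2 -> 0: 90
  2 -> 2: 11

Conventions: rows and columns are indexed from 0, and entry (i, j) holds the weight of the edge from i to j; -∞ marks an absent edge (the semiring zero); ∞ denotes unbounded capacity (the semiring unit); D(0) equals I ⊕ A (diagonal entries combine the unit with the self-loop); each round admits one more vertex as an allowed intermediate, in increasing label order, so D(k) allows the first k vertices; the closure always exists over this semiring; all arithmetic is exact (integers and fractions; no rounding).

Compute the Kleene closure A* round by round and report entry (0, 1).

D(0):
  [∞, 89, -∞]
  [26, ∞, 51]
  [90, -∞, ∞]
D(1):
  [∞, 89, -∞]
  [26, ∞, 51]
  [90, 89, ∞]
D(2):
  [∞, 89, 51]
  [26, ∞, 51]
  [90, 89, ∞]
D(3):
  [∞, 89, 51]
  [51, ∞, 51]
  [90, 89, ∞]
Answer: A*[0][1] = 89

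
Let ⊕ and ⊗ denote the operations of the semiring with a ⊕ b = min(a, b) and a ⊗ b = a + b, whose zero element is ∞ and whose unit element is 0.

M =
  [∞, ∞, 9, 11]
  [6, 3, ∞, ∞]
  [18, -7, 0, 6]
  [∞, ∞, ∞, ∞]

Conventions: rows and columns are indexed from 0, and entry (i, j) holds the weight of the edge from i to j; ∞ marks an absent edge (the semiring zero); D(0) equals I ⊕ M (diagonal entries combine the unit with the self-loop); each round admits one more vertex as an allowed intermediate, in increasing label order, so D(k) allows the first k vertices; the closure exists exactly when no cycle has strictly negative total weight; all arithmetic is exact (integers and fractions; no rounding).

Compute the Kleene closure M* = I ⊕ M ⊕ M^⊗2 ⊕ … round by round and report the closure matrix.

D(0):
  [0, ∞, 9, 11]
  [6, 0, ∞, ∞]
  [18, -7, 0, 6]
  [∞, ∞, ∞, 0]
D(1):
  [0, ∞, 9, 11]
  [6, 0, 15, 17]
  [18, -7, 0, 6]
  [∞, ∞, ∞, 0]
D(2):
  [0, ∞, 9, 11]
  [6, 0, 15, 17]
  [-1, -7, 0, 6]
  [∞, ∞, ∞, 0]
D(3):
  [0, 2, 9, 11]
  [6, 0, 15, 17]
  [-1, -7, 0, 6]
  [∞, ∞, ∞, 0]
D(4):
  [0, 2, 9, 11]
  [6, 0, 15, 17]
  [-1, -7, 0, 6]
  [∞, ∞, ∞, 0]
Answer: M* = [[0, 2, 9, 11], [6, 0, 15, 17], [-1, -7, 0, 6], [∞, ∞, ∞, 0]]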